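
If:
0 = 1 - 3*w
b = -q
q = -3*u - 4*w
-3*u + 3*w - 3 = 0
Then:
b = -2/3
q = 2/3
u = -2/3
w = 1/3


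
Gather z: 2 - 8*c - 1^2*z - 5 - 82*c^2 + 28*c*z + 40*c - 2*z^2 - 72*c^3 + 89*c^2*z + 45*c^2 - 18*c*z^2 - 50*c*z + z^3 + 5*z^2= -72*c^3 - 37*c^2 + 32*c + z^3 + z^2*(3 - 18*c) + z*(89*c^2 - 22*c - 1) - 3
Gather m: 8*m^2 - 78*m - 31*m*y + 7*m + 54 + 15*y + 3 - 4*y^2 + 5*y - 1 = 8*m^2 + m*(-31*y - 71) - 4*y^2 + 20*y + 56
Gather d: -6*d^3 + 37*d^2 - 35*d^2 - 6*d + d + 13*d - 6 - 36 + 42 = -6*d^3 + 2*d^2 + 8*d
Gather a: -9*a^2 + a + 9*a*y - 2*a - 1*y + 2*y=-9*a^2 + a*(9*y - 1) + y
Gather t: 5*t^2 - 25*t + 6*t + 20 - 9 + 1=5*t^2 - 19*t + 12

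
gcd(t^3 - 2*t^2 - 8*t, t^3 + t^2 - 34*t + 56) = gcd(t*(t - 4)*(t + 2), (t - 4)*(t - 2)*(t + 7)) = t - 4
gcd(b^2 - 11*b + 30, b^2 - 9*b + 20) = b - 5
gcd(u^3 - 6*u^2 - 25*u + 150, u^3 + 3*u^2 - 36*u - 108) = u - 6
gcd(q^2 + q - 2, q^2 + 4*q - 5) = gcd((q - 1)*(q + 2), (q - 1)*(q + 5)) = q - 1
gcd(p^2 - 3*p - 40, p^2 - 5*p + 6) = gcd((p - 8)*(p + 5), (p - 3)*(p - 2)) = 1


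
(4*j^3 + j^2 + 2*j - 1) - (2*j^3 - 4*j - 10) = 2*j^3 + j^2 + 6*j + 9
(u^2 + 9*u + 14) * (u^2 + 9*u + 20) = u^4 + 18*u^3 + 115*u^2 + 306*u + 280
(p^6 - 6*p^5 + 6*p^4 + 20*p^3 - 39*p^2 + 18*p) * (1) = p^6 - 6*p^5 + 6*p^4 + 20*p^3 - 39*p^2 + 18*p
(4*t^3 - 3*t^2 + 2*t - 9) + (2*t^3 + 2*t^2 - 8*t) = 6*t^3 - t^2 - 6*t - 9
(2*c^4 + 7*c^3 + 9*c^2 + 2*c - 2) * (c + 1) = 2*c^5 + 9*c^4 + 16*c^3 + 11*c^2 - 2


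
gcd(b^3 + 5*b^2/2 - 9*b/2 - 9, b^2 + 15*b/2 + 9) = b + 3/2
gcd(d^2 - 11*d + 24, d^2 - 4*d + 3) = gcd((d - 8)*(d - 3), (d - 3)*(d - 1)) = d - 3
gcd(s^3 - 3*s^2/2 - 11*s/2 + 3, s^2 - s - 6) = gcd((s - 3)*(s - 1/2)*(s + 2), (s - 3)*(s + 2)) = s^2 - s - 6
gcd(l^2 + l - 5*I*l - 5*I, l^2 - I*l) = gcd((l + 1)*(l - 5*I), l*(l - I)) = 1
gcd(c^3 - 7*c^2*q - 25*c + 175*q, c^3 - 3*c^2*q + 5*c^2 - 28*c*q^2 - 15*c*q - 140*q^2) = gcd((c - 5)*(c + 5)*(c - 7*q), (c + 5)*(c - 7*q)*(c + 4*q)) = -c^2 + 7*c*q - 5*c + 35*q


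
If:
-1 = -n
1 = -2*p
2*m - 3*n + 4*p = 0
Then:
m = 5/2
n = 1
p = -1/2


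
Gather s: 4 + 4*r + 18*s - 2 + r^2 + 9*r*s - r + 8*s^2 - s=r^2 + 3*r + 8*s^2 + s*(9*r + 17) + 2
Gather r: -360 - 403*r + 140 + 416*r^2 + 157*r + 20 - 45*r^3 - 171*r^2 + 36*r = -45*r^3 + 245*r^2 - 210*r - 200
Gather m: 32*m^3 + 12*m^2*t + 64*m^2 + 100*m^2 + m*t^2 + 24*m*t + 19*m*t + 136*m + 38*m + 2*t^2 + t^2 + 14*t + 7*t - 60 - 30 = 32*m^3 + m^2*(12*t + 164) + m*(t^2 + 43*t + 174) + 3*t^2 + 21*t - 90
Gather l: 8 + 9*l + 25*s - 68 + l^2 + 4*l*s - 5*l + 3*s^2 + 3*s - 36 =l^2 + l*(4*s + 4) + 3*s^2 + 28*s - 96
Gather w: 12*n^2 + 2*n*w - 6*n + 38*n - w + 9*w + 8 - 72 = 12*n^2 + 32*n + w*(2*n + 8) - 64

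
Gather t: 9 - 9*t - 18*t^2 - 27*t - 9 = -18*t^2 - 36*t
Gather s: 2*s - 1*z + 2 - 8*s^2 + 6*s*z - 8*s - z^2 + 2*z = -8*s^2 + s*(6*z - 6) - z^2 + z + 2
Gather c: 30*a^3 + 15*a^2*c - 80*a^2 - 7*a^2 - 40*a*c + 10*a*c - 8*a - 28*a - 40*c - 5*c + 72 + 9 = 30*a^3 - 87*a^2 - 36*a + c*(15*a^2 - 30*a - 45) + 81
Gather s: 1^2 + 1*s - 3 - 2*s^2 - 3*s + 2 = -2*s^2 - 2*s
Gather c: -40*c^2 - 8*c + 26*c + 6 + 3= -40*c^2 + 18*c + 9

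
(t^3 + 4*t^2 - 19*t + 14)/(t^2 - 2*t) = t + 6 - 7/t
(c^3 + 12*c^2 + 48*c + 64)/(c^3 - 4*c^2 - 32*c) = (c^2 + 8*c + 16)/(c*(c - 8))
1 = 1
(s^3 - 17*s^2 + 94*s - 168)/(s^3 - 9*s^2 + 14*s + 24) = (s - 7)/(s + 1)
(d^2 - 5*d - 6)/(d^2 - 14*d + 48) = (d + 1)/(d - 8)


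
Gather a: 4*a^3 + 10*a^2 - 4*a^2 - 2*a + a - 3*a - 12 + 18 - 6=4*a^3 + 6*a^2 - 4*a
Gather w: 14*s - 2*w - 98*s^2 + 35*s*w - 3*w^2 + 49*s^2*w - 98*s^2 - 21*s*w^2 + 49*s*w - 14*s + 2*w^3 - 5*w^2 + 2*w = -196*s^2 + 2*w^3 + w^2*(-21*s - 8) + w*(49*s^2 + 84*s)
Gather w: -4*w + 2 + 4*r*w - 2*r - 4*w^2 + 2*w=-2*r - 4*w^2 + w*(4*r - 2) + 2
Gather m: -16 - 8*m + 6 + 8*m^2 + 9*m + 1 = 8*m^2 + m - 9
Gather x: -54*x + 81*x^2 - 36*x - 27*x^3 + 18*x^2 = -27*x^3 + 99*x^2 - 90*x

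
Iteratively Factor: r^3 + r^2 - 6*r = (r)*(r^2 + r - 6) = r*(r + 3)*(r - 2)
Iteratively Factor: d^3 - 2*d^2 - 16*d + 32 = (d + 4)*(d^2 - 6*d + 8) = (d - 2)*(d + 4)*(d - 4)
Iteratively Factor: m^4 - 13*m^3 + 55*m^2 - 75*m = (m - 5)*(m^3 - 8*m^2 + 15*m) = m*(m - 5)*(m^2 - 8*m + 15) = m*(m - 5)*(m - 3)*(m - 5)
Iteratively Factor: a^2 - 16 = (a + 4)*(a - 4)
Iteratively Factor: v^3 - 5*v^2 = (v - 5)*(v^2) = v*(v - 5)*(v)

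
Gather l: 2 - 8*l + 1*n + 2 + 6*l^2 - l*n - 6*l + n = 6*l^2 + l*(-n - 14) + 2*n + 4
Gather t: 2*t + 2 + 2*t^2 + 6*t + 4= 2*t^2 + 8*t + 6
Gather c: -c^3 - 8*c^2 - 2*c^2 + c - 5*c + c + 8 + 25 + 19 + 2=-c^3 - 10*c^2 - 3*c + 54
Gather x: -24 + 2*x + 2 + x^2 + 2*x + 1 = x^2 + 4*x - 21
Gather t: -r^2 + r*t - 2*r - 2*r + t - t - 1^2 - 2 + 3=-r^2 + r*t - 4*r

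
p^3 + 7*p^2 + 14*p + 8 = (p + 1)*(p + 2)*(p + 4)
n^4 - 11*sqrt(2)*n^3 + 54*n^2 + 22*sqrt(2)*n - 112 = (n - 7*sqrt(2))*(n - 4*sqrt(2))*(n - sqrt(2))*(n + sqrt(2))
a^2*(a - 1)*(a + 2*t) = a^4 + 2*a^3*t - a^3 - 2*a^2*t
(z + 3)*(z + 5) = z^2 + 8*z + 15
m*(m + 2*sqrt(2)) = m^2 + 2*sqrt(2)*m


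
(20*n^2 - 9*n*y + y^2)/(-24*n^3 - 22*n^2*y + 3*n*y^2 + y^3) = (-5*n + y)/(6*n^2 + 7*n*y + y^2)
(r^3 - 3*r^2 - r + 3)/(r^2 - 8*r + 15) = (r^2 - 1)/(r - 5)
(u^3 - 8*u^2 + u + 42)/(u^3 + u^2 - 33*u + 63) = (u^2 - 5*u - 14)/(u^2 + 4*u - 21)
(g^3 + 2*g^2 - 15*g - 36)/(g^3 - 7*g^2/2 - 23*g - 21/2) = 2*(g^2 - g - 12)/(2*g^2 - 13*g - 7)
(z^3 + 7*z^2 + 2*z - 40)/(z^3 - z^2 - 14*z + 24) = (z + 5)/(z - 3)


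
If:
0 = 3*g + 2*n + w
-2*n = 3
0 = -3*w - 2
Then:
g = 11/9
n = -3/2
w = -2/3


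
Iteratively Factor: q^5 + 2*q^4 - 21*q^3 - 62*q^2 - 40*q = (q)*(q^4 + 2*q^3 - 21*q^2 - 62*q - 40) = q*(q + 2)*(q^3 - 21*q - 20) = q*(q + 2)*(q + 4)*(q^2 - 4*q - 5) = q*(q + 1)*(q + 2)*(q + 4)*(q - 5)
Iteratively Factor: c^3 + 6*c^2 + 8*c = (c)*(c^2 + 6*c + 8) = c*(c + 2)*(c + 4)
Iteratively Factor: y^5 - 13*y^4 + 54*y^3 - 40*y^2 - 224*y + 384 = (y - 3)*(y^4 - 10*y^3 + 24*y^2 + 32*y - 128) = (y - 4)*(y - 3)*(y^3 - 6*y^2 + 32) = (y - 4)^2*(y - 3)*(y^2 - 2*y - 8) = (y - 4)^2*(y - 3)*(y + 2)*(y - 4)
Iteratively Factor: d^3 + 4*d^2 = (d)*(d^2 + 4*d) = d^2*(d + 4)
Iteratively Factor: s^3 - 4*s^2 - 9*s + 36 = (s - 3)*(s^2 - s - 12) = (s - 4)*(s - 3)*(s + 3)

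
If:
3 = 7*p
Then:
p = 3/7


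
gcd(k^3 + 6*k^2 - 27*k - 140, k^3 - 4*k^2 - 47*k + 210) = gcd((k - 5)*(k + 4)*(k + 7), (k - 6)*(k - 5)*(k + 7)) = k^2 + 2*k - 35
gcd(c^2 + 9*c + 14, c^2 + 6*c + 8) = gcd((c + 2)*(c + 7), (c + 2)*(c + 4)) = c + 2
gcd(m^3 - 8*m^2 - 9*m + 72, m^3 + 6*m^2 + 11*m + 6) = m + 3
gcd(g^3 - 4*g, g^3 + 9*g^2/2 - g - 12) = g + 2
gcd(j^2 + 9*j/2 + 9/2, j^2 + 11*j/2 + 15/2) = j + 3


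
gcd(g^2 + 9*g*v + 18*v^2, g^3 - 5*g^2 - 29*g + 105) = 1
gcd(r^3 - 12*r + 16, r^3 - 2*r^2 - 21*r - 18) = 1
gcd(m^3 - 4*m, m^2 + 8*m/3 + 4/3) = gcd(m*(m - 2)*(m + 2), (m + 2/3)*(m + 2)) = m + 2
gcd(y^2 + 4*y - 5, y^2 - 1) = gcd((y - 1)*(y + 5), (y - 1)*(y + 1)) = y - 1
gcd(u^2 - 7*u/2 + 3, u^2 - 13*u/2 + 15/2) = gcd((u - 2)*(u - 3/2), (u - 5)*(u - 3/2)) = u - 3/2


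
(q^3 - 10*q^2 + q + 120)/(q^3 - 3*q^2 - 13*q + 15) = (q - 8)/(q - 1)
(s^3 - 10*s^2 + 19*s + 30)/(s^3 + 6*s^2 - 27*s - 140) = (s^2 - 5*s - 6)/(s^2 + 11*s + 28)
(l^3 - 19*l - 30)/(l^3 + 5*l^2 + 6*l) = (l - 5)/l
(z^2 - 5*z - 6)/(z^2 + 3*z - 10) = (z^2 - 5*z - 6)/(z^2 + 3*z - 10)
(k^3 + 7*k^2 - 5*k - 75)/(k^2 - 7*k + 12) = (k^2 + 10*k + 25)/(k - 4)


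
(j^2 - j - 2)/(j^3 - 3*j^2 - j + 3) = (j - 2)/(j^2 - 4*j + 3)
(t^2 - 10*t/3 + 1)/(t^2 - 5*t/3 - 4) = (3*t - 1)/(3*t + 4)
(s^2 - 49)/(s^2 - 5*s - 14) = (s + 7)/(s + 2)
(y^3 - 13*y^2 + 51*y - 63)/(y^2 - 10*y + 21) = y - 3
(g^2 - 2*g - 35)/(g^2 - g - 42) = (g + 5)/(g + 6)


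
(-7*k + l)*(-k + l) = 7*k^2 - 8*k*l + l^2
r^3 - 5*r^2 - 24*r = r*(r - 8)*(r + 3)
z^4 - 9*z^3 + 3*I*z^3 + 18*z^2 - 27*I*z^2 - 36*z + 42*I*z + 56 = (z - 7)*(z - 2)*(z - I)*(z + 4*I)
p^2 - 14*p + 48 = (p - 8)*(p - 6)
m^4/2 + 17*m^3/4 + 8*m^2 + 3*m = m*(m/2 + 1)*(m + 1/2)*(m + 6)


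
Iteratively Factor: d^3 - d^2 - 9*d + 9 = (d - 1)*(d^2 - 9) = (d - 3)*(d - 1)*(d + 3)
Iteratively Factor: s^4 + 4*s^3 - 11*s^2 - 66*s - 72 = (s - 4)*(s^3 + 8*s^2 + 21*s + 18) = (s - 4)*(s + 2)*(s^2 + 6*s + 9) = (s - 4)*(s + 2)*(s + 3)*(s + 3)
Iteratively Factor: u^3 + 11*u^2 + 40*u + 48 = (u + 4)*(u^2 + 7*u + 12) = (u + 4)^2*(u + 3)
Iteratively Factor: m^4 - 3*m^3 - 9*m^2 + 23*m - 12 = (m - 4)*(m^3 + m^2 - 5*m + 3) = (m - 4)*(m + 3)*(m^2 - 2*m + 1) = (m - 4)*(m - 1)*(m + 3)*(m - 1)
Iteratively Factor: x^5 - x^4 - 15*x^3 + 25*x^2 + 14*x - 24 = (x + 1)*(x^4 - 2*x^3 - 13*x^2 + 38*x - 24) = (x - 3)*(x + 1)*(x^3 + x^2 - 10*x + 8) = (x - 3)*(x + 1)*(x + 4)*(x^2 - 3*x + 2) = (x - 3)*(x - 2)*(x + 1)*(x + 4)*(x - 1)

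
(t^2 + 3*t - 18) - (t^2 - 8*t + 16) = 11*t - 34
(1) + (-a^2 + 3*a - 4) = -a^2 + 3*a - 3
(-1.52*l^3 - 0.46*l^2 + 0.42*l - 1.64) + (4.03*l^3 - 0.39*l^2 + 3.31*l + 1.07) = 2.51*l^3 - 0.85*l^2 + 3.73*l - 0.57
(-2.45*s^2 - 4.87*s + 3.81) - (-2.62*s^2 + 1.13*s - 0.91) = 0.17*s^2 - 6.0*s + 4.72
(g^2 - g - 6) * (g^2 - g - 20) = g^4 - 2*g^3 - 25*g^2 + 26*g + 120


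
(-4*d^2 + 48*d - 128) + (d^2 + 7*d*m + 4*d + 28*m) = -3*d^2 + 7*d*m + 52*d + 28*m - 128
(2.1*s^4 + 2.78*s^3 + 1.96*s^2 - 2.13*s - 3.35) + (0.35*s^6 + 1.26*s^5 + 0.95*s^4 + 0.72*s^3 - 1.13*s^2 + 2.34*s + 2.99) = 0.35*s^6 + 1.26*s^5 + 3.05*s^4 + 3.5*s^3 + 0.83*s^2 + 0.21*s - 0.36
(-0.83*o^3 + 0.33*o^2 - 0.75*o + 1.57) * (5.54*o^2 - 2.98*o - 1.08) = -4.5982*o^5 + 4.3016*o^4 - 4.242*o^3 + 10.5764*o^2 - 3.8686*o - 1.6956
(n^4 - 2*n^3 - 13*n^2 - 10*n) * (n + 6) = n^5 + 4*n^4 - 25*n^3 - 88*n^2 - 60*n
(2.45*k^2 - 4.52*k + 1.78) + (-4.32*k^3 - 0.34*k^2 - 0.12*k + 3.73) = -4.32*k^3 + 2.11*k^2 - 4.64*k + 5.51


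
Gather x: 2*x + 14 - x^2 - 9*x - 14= -x^2 - 7*x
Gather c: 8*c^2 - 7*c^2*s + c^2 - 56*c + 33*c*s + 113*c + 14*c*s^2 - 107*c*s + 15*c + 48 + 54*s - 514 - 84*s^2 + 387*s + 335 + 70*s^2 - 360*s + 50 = c^2*(9 - 7*s) + c*(14*s^2 - 74*s + 72) - 14*s^2 + 81*s - 81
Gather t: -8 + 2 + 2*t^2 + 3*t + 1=2*t^2 + 3*t - 5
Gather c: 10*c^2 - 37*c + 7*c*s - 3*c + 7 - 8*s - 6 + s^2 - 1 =10*c^2 + c*(7*s - 40) + s^2 - 8*s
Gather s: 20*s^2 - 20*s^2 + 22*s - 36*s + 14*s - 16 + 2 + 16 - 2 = 0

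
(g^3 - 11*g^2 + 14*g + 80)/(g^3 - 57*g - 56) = (g^2 - 3*g - 10)/(g^2 + 8*g + 7)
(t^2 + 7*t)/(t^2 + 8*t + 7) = t/(t + 1)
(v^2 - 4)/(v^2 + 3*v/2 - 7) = 2*(v + 2)/(2*v + 7)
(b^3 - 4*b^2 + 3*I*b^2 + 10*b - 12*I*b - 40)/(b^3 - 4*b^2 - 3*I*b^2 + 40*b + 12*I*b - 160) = (b - 2*I)/(b - 8*I)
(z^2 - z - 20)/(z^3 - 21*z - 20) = 1/(z + 1)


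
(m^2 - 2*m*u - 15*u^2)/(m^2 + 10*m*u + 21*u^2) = (m - 5*u)/(m + 7*u)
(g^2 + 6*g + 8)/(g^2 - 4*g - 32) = (g + 2)/(g - 8)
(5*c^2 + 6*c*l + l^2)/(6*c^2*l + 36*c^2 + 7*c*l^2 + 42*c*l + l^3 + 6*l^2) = (5*c + l)/(6*c*l + 36*c + l^2 + 6*l)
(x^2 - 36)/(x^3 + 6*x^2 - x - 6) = (x - 6)/(x^2 - 1)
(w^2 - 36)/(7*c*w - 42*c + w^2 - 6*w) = (w + 6)/(7*c + w)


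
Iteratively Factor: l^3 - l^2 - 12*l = (l + 3)*(l^2 - 4*l) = (l - 4)*(l + 3)*(l)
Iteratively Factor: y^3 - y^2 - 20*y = (y + 4)*(y^2 - 5*y) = y*(y + 4)*(y - 5)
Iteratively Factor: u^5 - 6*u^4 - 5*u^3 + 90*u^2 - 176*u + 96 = (u - 1)*(u^4 - 5*u^3 - 10*u^2 + 80*u - 96) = (u - 4)*(u - 1)*(u^3 - u^2 - 14*u + 24) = (u - 4)*(u - 2)*(u - 1)*(u^2 + u - 12) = (u - 4)*(u - 3)*(u - 2)*(u - 1)*(u + 4)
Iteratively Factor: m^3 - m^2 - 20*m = (m + 4)*(m^2 - 5*m) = m*(m + 4)*(m - 5)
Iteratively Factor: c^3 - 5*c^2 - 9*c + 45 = (c + 3)*(c^2 - 8*c + 15) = (c - 5)*(c + 3)*(c - 3)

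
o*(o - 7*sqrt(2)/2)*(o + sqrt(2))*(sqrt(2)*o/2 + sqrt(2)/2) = sqrt(2)*o^4/2 - 5*o^3/2 + sqrt(2)*o^3/2 - 7*sqrt(2)*o^2/2 - 5*o^2/2 - 7*sqrt(2)*o/2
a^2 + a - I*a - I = (a + 1)*(a - I)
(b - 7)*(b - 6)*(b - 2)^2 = b^4 - 17*b^3 + 98*b^2 - 220*b + 168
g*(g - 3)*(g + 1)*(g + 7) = g^4 + 5*g^3 - 17*g^2 - 21*g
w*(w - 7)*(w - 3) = w^3 - 10*w^2 + 21*w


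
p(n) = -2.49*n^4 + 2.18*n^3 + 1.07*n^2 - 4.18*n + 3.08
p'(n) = -9.96*n^3 + 6.54*n^2 + 2.14*n - 4.18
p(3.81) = -401.43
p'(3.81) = -451.94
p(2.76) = -98.96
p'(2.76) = -157.86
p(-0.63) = 5.20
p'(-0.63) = -0.44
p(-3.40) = -388.77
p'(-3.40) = 455.61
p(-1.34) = -2.67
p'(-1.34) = 28.66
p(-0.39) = 4.69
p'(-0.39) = -3.43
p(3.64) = -329.94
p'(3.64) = -390.09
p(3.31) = -218.87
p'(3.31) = -286.64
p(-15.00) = -133107.22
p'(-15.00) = 35050.22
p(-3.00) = -235.30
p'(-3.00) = 317.18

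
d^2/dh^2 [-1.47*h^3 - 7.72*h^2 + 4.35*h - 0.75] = -8.82*h - 15.44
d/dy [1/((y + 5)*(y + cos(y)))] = (-y + (y + 5)*(sin(y) - 1) - cos(y))/((y + 5)^2*(y + cos(y))^2)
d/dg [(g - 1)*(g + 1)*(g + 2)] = 3*g^2 + 4*g - 1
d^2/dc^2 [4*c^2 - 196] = 8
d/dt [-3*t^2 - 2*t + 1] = -6*t - 2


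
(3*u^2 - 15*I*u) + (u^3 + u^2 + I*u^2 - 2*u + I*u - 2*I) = u^3 + 4*u^2 + I*u^2 - 2*u - 14*I*u - 2*I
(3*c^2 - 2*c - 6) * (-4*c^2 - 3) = -12*c^4 + 8*c^3 + 15*c^2 + 6*c + 18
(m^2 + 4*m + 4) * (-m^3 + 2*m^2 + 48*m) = -m^5 - 2*m^4 + 52*m^3 + 200*m^2 + 192*m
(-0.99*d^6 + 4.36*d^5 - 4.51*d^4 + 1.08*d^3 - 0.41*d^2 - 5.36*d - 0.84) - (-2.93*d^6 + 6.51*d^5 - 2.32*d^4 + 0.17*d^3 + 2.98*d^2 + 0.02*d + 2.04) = 1.94*d^6 - 2.15*d^5 - 2.19*d^4 + 0.91*d^3 - 3.39*d^2 - 5.38*d - 2.88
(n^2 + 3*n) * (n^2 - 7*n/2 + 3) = n^4 - n^3/2 - 15*n^2/2 + 9*n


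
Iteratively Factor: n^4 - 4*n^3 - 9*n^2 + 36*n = (n)*(n^3 - 4*n^2 - 9*n + 36) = n*(n + 3)*(n^2 - 7*n + 12) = n*(n - 3)*(n + 3)*(n - 4)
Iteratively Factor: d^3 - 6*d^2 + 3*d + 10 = (d + 1)*(d^2 - 7*d + 10) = (d - 2)*(d + 1)*(d - 5)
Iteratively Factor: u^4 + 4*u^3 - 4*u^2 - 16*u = (u)*(u^3 + 4*u^2 - 4*u - 16) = u*(u + 2)*(u^2 + 2*u - 8) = u*(u + 2)*(u + 4)*(u - 2)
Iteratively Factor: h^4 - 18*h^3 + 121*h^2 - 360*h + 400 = (h - 4)*(h^3 - 14*h^2 + 65*h - 100) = (h - 4)^2*(h^2 - 10*h + 25) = (h - 5)*(h - 4)^2*(h - 5)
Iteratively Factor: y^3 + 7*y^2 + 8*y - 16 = (y + 4)*(y^2 + 3*y - 4) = (y - 1)*(y + 4)*(y + 4)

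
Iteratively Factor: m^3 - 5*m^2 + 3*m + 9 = (m + 1)*(m^2 - 6*m + 9) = (m - 3)*(m + 1)*(m - 3)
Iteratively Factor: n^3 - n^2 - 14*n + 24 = (n - 3)*(n^2 + 2*n - 8) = (n - 3)*(n + 4)*(n - 2)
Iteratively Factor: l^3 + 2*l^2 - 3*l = (l - 1)*(l^2 + 3*l) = l*(l - 1)*(l + 3)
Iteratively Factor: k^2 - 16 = (k - 4)*(k + 4)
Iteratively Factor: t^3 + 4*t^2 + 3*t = (t + 1)*(t^2 + 3*t) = t*(t + 1)*(t + 3)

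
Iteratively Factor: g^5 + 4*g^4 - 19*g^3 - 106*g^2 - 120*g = (g)*(g^4 + 4*g^3 - 19*g^2 - 106*g - 120) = g*(g + 3)*(g^3 + g^2 - 22*g - 40) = g*(g + 2)*(g + 3)*(g^2 - g - 20) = g*(g - 5)*(g + 2)*(g + 3)*(g + 4)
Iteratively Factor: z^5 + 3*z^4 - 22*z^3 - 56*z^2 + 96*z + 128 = (z - 4)*(z^4 + 7*z^3 + 6*z^2 - 32*z - 32) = (z - 4)*(z + 4)*(z^3 + 3*z^2 - 6*z - 8) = (z - 4)*(z + 4)^2*(z^2 - z - 2) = (z - 4)*(z - 2)*(z + 4)^2*(z + 1)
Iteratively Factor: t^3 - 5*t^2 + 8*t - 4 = (t - 2)*(t^2 - 3*t + 2) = (t - 2)*(t - 1)*(t - 2)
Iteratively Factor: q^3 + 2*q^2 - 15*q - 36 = (q + 3)*(q^2 - q - 12) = (q + 3)^2*(q - 4)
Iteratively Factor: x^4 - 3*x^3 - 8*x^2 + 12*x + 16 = (x + 1)*(x^3 - 4*x^2 - 4*x + 16) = (x - 4)*(x + 1)*(x^2 - 4) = (x - 4)*(x + 1)*(x + 2)*(x - 2)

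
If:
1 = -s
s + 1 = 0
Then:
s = -1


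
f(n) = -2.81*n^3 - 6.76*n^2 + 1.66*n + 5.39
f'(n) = -8.43*n^2 - 13.52*n + 1.66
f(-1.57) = -3.00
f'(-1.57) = 2.11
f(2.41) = -69.21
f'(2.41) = -79.89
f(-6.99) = 623.20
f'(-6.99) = -315.73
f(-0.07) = 5.24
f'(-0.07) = 2.57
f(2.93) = -118.46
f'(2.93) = -110.32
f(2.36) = -65.28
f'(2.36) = -77.20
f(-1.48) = -2.76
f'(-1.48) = 3.20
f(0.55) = 3.79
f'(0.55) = -8.33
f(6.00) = -834.97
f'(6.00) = -382.94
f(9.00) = -2575.72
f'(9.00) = -802.85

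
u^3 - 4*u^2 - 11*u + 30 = (u - 5)*(u - 2)*(u + 3)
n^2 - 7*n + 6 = (n - 6)*(n - 1)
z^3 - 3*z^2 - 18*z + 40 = (z - 5)*(z - 2)*(z + 4)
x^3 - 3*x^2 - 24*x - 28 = (x - 7)*(x + 2)^2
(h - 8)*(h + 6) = h^2 - 2*h - 48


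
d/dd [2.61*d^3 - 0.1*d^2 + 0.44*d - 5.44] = 7.83*d^2 - 0.2*d + 0.44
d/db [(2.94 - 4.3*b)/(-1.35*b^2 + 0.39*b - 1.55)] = (-5.805*b^2 + 7.938*b + 5.5184)/(1.8225*b^4 - 1.053*b^3 + 4.3371*b^2 - 1.209*b + 2.4025)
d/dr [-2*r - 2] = -2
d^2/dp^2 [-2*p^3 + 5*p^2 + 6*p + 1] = 10 - 12*p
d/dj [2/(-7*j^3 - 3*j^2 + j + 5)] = 2*(21*j^2 + 6*j - 1)/(7*j^3 + 3*j^2 - j - 5)^2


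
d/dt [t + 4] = 1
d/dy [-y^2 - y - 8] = -2*y - 1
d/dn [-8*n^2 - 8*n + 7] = -16*n - 8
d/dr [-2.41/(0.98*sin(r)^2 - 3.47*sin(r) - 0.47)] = (4.7236*sin(r) - 8.3627)*cos(r)/(-0.98*sin(r)^2 + 3.47*sin(r) + 0.47)^2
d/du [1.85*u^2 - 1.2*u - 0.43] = 3.7*u - 1.2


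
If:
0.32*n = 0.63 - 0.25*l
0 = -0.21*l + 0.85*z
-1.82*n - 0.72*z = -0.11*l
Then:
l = 2.65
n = -0.10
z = 0.65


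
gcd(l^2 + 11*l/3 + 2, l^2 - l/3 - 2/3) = l + 2/3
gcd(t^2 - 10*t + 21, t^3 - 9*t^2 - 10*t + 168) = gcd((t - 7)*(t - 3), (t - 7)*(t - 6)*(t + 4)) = t - 7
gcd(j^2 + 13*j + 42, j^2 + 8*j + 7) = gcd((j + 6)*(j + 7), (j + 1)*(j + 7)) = j + 7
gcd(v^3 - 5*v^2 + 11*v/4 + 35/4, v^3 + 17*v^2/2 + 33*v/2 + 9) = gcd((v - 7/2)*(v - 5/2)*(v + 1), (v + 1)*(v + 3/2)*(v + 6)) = v + 1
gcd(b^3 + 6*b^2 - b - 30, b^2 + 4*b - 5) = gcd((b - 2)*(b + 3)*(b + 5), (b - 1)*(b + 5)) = b + 5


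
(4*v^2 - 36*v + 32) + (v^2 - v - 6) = 5*v^2 - 37*v + 26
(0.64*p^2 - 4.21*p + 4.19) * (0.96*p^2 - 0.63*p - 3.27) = 0.6144*p^4 - 4.4448*p^3 + 4.5819*p^2 + 11.127*p - 13.7013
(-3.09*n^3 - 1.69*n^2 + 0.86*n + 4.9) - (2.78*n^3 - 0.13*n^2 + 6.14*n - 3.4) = -5.87*n^3 - 1.56*n^2 - 5.28*n + 8.3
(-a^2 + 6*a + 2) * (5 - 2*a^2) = 2*a^4 - 12*a^3 - 9*a^2 + 30*a + 10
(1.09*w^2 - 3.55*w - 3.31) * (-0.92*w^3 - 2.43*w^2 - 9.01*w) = -1.0028*w^5 + 0.6173*w^4 + 1.8508*w^3 + 40.0288*w^2 + 29.8231*w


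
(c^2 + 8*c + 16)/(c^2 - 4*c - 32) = (c + 4)/(c - 8)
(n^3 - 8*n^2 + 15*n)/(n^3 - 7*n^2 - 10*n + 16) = n*(n^2 - 8*n + 15)/(n^3 - 7*n^2 - 10*n + 16)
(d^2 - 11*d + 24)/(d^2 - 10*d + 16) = (d - 3)/(d - 2)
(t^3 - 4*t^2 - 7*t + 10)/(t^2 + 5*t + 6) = (t^2 - 6*t + 5)/(t + 3)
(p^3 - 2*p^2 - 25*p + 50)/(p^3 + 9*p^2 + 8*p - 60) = (p - 5)/(p + 6)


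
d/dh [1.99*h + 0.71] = 1.99000000000000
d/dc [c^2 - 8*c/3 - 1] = 2*c - 8/3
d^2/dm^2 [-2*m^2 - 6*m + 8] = -4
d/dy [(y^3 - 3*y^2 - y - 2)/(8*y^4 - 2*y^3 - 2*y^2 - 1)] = (-8*y^6 + 48*y^5 + 16*y^4 + 60*y^3 - 17*y^2 - 2*y + 1)/(64*y^8 - 32*y^7 - 28*y^6 + 8*y^5 - 12*y^4 + 4*y^3 + 4*y^2 + 1)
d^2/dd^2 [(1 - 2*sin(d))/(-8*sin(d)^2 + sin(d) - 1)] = (-1152*sin(d)^5 + 240*sin(d)^4 - 417*sin(d)^2 + 837*sin(d) - 402*sin(3*d) + 64*sin(5*d) + 18)/(8*sin(d)^2 - sin(d) + 1)^3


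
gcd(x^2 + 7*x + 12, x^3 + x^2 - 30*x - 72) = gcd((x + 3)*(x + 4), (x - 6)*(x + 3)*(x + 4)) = x^2 + 7*x + 12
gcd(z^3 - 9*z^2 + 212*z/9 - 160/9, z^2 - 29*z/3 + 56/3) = z - 8/3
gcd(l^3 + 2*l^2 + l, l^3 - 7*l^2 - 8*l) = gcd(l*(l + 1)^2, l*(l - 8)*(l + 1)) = l^2 + l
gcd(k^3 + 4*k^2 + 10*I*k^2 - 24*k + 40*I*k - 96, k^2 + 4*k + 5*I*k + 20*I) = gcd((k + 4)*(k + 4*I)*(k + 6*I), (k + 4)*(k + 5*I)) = k + 4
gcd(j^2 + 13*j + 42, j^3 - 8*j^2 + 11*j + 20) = 1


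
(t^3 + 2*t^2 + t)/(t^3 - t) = (t + 1)/(t - 1)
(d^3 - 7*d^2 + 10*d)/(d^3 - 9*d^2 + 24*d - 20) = d/(d - 2)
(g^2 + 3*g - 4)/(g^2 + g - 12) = (g - 1)/(g - 3)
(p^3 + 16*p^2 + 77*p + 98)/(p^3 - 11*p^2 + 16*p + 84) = (p^2 + 14*p + 49)/(p^2 - 13*p + 42)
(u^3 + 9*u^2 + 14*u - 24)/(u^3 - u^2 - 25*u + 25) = (u^2 + 10*u + 24)/(u^2 - 25)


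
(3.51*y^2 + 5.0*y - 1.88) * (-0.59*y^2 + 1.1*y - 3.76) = -2.0709*y^4 + 0.911*y^3 - 6.5884*y^2 - 20.868*y + 7.0688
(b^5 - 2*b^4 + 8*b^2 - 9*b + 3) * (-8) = -8*b^5 + 16*b^4 - 64*b^2 + 72*b - 24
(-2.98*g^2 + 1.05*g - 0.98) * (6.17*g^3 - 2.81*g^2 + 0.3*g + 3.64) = -18.3866*g^5 + 14.8523*g^4 - 9.8911*g^3 - 7.7784*g^2 + 3.528*g - 3.5672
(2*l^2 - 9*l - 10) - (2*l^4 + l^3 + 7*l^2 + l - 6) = -2*l^4 - l^3 - 5*l^2 - 10*l - 4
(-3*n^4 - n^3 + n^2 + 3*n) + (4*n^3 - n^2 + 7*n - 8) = -3*n^4 + 3*n^3 + 10*n - 8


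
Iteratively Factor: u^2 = (u)*(u)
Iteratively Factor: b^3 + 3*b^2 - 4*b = (b - 1)*(b^2 + 4*b) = b*(b - 1)*(b + 4)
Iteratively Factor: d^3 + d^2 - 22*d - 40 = (d + 4)*(d^2 - 3*d - 10) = (d - 5)*(d + 4)*(d + 2)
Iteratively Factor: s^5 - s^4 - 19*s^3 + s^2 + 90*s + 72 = (s - 3)*(s^4 + 2*s^3 - 13*s^2 - 38*s - 24) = (s - 3)*(s + 2)*(s^3 - 13*s - 12) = (s - 3)*(s + 1)*(s + 2)*(s^2 - s - 12) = (s - 4)*(s - 3)*(s + 1)*(s + 2)*(s + 3)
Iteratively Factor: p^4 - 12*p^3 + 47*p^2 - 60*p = (p)*(p^3 - 12*p^2 + 47*p - 60) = p*(p - 3)*(p^2 - 9*p + 20) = p*(p - 5)*(p - 3)*(p - 4)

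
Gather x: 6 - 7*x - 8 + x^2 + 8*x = x^2 + x - 2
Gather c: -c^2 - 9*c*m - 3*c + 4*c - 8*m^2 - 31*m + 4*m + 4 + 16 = -c^2 + c*(1 - 9*m) - 8*m^2 - 27*m + 20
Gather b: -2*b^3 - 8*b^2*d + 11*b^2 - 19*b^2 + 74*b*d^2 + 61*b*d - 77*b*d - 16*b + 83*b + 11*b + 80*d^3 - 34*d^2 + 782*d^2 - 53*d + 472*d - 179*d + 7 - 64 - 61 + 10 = -2*b^3 + b^2*(-8*d - 8) + b*(74*d^2 - 16*d + 78) + 80*d^3 + 748*d^2 + 240*d - 108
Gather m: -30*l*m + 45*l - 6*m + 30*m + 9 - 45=45*l + m*(24 - 30*l) - 36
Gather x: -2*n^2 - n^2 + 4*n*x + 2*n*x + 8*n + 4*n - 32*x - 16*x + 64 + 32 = -3*n^2 + 12*n + x*(6*n - 48) + 96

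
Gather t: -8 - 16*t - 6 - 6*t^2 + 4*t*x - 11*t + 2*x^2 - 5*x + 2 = -6*t^2 + t*(4*x - 27) + 2*x^2 - 5*x - 12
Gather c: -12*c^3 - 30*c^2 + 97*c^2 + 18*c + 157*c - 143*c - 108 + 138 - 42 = -12*c^3 + 67*c^2 + 32*c - 12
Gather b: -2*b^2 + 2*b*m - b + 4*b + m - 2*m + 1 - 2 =-2*b^2 + b*(2*m + 3) - m - 1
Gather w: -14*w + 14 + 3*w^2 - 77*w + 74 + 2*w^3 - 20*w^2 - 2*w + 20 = 2*w^3 - 17*w^2 - 93*w + 108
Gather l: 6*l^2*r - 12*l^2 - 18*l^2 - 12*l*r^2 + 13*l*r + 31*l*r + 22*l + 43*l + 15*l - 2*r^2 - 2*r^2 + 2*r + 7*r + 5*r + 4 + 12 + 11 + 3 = l^2*(6*r - 30) + l*(-12*r^2 + 44*r + 80) - 4*r^2 + 14*r + 30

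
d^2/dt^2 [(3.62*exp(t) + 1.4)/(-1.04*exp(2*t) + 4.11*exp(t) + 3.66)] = (-3.915392*exp(4*t) - 21.530288*exp(3*t) - 64.722528*exp(2*t) + 9.48943200000002*exp(t) - 27.432432)*exp(t)/(1.124864*exp(6*t) - 13.336128*exp(5*t) + 40.827384*exp(4*t) + 24.439293*exp(3*t) - 143.680986*exp(2*t) - 165.167748*exp(t) - 49.027896)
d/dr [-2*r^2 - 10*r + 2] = -4*r - 10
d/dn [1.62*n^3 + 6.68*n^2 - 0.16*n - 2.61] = 4.86*n^2 + 13.36*n - 0.16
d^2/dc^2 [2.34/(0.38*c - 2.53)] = 0.675792/(0.38*c - 2.53)^3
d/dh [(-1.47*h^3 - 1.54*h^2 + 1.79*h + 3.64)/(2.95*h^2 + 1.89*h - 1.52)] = (-4.3365*h^4 - 5.5566*h^3 - 1.4879*h^2 - 16.7944*h - 9.6004)/(8.7025*h^4 + 11.151*h^3 - 5.3959*h^2 - 5.7456*h + 2.3104)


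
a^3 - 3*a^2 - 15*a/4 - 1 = (a - 4)*(a + 1/2)^2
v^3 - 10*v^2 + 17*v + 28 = (v - 7)*(v - 4)*(v + 1)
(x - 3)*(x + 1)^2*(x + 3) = x^4 + 2*x^3 - 8*x^2 - 18*x - 9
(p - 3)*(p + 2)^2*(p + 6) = p^4 + 7*p^3 - 2*p^2 - 60*p - 72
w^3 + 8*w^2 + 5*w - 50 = (w - 2)*(w + 5)^2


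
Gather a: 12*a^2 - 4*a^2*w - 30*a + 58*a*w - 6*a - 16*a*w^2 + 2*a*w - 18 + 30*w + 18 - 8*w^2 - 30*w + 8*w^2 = a^2*(12 - 4*w) + a*(-16*w^2 + 60*w - 36)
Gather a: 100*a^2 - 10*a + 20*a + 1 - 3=100*a^2 + 10*a - 2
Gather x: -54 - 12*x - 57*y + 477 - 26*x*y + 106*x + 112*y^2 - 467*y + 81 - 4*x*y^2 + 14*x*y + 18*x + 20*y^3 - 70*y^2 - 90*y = x*(-4*y^2 - 12*y + 112) + 20*y^3 + 42*y^2 - 614*y + 504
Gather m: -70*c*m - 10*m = m*(-70*c - 10)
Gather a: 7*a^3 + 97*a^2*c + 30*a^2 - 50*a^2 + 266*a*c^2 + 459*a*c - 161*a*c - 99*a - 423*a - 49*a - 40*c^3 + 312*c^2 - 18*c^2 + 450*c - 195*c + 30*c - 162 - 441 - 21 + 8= 7*a^3 + a^2*(97*c - 20) + a*(266*c^2 + 298*c - 571) - 40*c^3 + 294*c^2 + 285*c - 616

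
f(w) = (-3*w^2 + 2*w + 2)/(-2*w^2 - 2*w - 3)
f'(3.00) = 0.23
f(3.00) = 0.70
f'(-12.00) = 0.02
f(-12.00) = 1.70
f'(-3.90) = 0.07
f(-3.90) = 2.01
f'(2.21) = 0.35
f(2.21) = 0.48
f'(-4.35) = 0.07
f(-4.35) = 1.97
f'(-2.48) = -0.05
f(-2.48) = 2.07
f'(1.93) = 0.42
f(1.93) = 0.37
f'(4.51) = 0.11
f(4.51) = 0.95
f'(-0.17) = -0.83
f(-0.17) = -0.58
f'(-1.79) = -0.49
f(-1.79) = 1.92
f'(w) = (2 - 6*w)/(-2*w^2 - 2*w - 3) + (4*w + 2)*(-3*w^2 + 2*w + 2)/(-2*w^2 - 2*w - 3)^2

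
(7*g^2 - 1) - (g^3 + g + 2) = -g^3 + 7*g^2 - g - 3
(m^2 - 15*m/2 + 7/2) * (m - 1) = m^3 - 17*m^2/2 + 11*m - 7/2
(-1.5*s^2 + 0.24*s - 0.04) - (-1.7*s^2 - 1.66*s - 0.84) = 0.2*s^2 + 1.9*s + 0.8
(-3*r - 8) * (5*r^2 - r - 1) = -15*r^3 - 37*r^2 + 11*r + 8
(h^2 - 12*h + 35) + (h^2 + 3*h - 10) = 2*h^2 - 9*h + 25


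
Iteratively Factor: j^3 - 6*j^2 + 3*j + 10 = (j - 2)*(j^2 - 4*j - 5) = (j - 2)*(j + 1)*(j - 5)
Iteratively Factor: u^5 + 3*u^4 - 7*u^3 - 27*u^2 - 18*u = (u + 2)*(u^4 + u^3 - 9*u^2 - 9*u) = u*(u + 2)*(u^3 + u^2 - 9*u - 9) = u*(u + 2)*(u + 3)*(u^2 - 2*u - 3) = u*(u + 1)*(u + 2)*(u + 3)*(u - 3)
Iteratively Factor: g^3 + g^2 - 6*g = (g)*(g^2 + g - 6) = g*(g + 3)*(g - 2)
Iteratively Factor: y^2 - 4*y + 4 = (y - 2)*(y - 2)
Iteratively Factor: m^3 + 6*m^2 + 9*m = (m + 3)*(m^2 + 3*m) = m*(m + 3)*(m + 3)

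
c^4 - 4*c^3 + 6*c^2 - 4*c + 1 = (c - 1)^4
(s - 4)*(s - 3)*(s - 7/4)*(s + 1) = s^4 - 31*s^3/4 + 31*s^2/2 + 13*s/4 - 21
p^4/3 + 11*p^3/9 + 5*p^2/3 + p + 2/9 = (p/3 + 1/3)*(p + 2/3)*(p + 1)^2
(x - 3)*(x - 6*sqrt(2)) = x^2 - 6*sqrt(2)*x - 3*x + 18*sqrt(2)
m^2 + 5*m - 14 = (m - 2)*(m + 7)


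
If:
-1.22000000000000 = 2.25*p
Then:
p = -0.54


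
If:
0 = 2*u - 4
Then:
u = 2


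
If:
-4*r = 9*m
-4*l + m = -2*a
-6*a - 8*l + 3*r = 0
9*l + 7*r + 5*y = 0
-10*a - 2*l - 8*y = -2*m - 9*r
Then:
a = 0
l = 0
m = 0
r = 0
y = 0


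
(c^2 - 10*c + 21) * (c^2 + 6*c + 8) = c^4 - 4*c^3 - 31*c^2 + 46*c + 168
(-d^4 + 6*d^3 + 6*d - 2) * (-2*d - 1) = 2*d^5 - 11*d^4 - 6*d^3 - 12*d^2 - 2*d + 2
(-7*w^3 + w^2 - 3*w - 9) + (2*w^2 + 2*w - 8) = -7*w^3 + 3*w^2 - w - 17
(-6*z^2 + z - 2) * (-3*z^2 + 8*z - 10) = 18*z^4 - 51*z^3 + 74*z^2 - 26*z + 20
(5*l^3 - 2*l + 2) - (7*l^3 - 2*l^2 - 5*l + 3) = -2*l^3 + 2*l^2 + 3*l - 1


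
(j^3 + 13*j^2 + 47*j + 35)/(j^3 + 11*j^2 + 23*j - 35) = (j + 1)/(j - 1)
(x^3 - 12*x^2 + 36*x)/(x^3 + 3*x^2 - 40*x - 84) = x*(x - 6)/(x^2 + 9*x + 14)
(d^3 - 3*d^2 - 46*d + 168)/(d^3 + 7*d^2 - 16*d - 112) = (d - 6)/(d + 4)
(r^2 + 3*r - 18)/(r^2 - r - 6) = (r + 6)/(r + 2)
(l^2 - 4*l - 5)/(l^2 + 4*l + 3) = (l - 5)/(l + 3)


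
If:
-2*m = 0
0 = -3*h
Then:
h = 0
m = 0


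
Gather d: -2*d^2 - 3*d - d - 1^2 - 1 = -2*d^2 - 4*d - 2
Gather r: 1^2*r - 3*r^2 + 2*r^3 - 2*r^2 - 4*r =2*r^3 - 5*r^2 - 3*r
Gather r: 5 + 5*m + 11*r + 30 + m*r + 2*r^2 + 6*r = 5*m + 2*r^2 + r*(m + 17) + 35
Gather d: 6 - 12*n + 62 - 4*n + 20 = 88 - 16*n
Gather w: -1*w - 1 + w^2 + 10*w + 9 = w^2 + 9*w + 8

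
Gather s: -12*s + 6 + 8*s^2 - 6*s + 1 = 8*s^2 - 18*s + 7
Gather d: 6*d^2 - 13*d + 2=6*d^2 - 13*d + 2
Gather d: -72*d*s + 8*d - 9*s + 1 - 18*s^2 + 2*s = d*(8 - 72*s) - 18*s^2 - 7*s + 1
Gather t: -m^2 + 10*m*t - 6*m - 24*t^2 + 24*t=-m^2 - 6*m - 24*t^2 + t*(10*m + 24)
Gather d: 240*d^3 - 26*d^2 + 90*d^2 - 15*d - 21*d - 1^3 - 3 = 240*d^3 + 64*d^2 - 36*d - 4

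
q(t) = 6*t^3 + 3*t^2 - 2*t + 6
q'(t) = 18*t^2 + 6*t - 2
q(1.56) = 32.96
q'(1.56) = 51.16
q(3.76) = 359.84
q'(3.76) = 275.04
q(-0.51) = 7.00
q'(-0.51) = -0.38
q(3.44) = 278.87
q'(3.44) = 231.64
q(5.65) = 1172.64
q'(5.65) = 606.50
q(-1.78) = -14.77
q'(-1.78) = 44.35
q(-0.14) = 6.32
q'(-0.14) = -2.49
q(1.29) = 21.29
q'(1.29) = 35.69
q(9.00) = 4605.00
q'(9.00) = 1510.00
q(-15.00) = -19539.00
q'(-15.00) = 3958.00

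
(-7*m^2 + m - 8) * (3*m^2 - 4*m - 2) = -21*m^4 + 31*m^3 - 14*m^2 + 30*m + 16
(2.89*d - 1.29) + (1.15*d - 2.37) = 4.04*d - 3.66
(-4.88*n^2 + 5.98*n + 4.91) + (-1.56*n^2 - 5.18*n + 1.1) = -6.44*n^2 + 0.800000000000001*n + 6.01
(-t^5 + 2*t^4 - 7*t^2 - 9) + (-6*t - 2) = -t^5 + 2*t^4 - 7*t^2 - 6*t - 11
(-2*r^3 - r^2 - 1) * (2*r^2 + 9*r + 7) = -4*r^5 - 20*r^4 - 23*r^3 - 9*r^2 - 9*r - 7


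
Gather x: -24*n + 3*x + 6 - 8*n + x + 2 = -32*n + 4*x + 8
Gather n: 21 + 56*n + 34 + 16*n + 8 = 72*n + 63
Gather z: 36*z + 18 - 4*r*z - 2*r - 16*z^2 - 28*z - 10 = -2*r - 16*z^2 + z*(8 - 4*r) + 8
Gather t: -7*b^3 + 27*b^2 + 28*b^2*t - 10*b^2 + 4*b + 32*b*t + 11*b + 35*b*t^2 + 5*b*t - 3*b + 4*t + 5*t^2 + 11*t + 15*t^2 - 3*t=-7*b^3 + 17*b^2 + 12*b + t^2*(35*b + 20) + t*(28*b^2 + 37*b + 12)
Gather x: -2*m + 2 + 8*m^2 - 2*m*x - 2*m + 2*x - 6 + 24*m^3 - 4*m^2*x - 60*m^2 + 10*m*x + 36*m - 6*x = 24*m^3 - 52*m^2 + 32*m + x*(-4*m^2 + 8*m - 4) - 4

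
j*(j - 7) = j^2 - 7*j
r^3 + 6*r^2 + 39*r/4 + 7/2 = (r + 1/2)*(r + 2)*(r + 7/2)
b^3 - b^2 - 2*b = b*(b - 2)*(b + 1)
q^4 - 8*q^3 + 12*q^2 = q^2*(q - 6)*(q - 2)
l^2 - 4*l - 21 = (l - 7)*(l + 3)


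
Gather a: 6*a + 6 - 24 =6*a - 18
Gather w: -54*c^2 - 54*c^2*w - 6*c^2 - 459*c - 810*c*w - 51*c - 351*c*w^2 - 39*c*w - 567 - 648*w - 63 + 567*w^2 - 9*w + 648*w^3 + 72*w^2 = -60*c^2 - 510*c + 648*w^3 + w^2*(639 - 351*c) + w*(-54*c^2 - 849*c - 657) - 630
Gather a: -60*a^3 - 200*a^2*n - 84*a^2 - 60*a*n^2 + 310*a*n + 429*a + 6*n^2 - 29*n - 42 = -60*a^3 + a^2*(-200*n - 84) + a*(-60*n^2 + 310*n + 429) + 6*n^2 - 29*n - 42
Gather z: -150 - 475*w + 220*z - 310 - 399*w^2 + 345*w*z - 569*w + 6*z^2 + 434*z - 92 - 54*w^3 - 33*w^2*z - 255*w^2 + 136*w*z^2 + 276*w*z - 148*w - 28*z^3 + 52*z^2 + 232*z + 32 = -54*w^3 - 654*w^2 - 1192*w - 28*z^3 + z^2*(136*w + 58) + z*(-33*w^2 + 621*w + 886) - 520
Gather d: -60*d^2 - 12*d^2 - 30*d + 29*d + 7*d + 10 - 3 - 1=-72*d^2 + 6*d + 6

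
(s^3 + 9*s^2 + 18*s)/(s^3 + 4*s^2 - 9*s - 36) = s*(s + 6)/(s^2 + s - 12)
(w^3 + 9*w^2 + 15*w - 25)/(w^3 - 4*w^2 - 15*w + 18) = (w^2 + 10*w + 25)/(w^2 - 3*w - 18)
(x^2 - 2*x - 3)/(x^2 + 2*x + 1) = (x - 3)/(x + 1)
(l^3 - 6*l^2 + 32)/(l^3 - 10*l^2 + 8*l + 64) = (l - 4)/(l - 8)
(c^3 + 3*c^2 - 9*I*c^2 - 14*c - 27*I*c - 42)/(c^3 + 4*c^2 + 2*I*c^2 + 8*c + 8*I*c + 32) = (c^2 + c*(3 - 7*I) - 21*I)/(c^2 + 4*c*(1 + I) + 16*I)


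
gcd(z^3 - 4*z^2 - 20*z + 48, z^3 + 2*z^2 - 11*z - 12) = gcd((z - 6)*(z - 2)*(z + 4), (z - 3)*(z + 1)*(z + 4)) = z + 4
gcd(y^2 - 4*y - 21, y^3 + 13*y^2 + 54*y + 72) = y + 3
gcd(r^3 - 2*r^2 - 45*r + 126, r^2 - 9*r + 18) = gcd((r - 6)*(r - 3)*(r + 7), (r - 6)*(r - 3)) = r^2 - 9*r + 18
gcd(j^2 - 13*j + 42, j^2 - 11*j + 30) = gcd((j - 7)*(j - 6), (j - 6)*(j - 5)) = j - 6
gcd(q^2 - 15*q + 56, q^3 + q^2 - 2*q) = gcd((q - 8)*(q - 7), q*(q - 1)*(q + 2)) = 1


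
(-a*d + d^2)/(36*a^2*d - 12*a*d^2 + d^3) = (-a + d)/(36*a^2 - 12*a*d + d^2)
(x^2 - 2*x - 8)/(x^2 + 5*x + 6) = (x - 4)/(x + 3)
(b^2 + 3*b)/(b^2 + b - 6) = b/(b - 2)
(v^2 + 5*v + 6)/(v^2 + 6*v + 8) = (v + 3)/(v + 4)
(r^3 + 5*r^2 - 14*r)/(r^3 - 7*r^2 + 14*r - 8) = r*(r + 7)/(r^2 - 5*r + 4)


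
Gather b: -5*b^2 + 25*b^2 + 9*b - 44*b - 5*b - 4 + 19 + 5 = 20*b^2 - 40*b + 20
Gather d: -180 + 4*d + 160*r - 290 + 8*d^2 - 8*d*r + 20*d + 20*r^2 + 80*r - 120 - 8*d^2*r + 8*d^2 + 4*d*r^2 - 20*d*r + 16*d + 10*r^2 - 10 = d^2*(16 - 8*r) + d*(4*r^2 - 28*r + 40) + 30*r^2 + 240*r - 600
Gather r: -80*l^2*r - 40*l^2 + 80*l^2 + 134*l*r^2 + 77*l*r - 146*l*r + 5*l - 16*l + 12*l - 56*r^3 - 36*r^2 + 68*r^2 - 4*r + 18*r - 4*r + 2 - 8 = 40*l^2 + l - 56*r^3 + r^2*(134*l + 32) + r*(-80*l^2 - 69*l + 10) - 6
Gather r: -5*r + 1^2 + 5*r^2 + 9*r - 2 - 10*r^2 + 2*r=-5*r^2 + 6*r - 1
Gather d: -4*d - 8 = -4*d - 8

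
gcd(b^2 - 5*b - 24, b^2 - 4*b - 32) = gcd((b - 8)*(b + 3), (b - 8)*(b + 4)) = b - 8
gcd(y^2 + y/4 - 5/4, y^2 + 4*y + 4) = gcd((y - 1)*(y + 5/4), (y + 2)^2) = 1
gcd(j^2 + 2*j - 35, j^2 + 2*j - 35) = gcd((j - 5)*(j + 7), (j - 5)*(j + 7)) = j^2 + 2*j - 35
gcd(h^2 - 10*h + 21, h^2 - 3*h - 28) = h - 7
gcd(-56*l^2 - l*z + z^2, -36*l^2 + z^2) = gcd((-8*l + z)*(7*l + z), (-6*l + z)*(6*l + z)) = 1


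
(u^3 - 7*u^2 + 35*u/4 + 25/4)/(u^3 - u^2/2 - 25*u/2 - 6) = (u^2 - 15*u/2 + 25/2)/(u^2 - u - 12)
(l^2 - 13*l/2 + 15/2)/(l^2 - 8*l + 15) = (l - 3/2)/(l - 3)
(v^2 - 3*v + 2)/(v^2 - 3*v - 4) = (-v^2 + 3*v - 2)/(-v^2 + 3*v + 4)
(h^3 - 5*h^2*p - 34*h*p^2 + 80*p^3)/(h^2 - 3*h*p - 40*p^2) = h - 2*p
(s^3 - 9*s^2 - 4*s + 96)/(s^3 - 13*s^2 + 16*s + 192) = (s - 4)/(s - 8)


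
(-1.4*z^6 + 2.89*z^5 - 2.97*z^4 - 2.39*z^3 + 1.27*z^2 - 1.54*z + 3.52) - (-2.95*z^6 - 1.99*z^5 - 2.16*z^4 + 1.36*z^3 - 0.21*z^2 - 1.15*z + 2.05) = 1.55*z^6 + 4.88*z^5 - 0.81*z^4 - 3.75*z^3 + 1.48*z^2 - 0.39*z + 1.47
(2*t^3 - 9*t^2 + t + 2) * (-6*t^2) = -12*t^5 + 54*t^4 - 6*t^3 - 12*t^2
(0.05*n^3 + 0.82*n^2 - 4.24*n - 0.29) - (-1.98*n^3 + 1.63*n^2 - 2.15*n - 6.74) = 2.03*n^3 - 0.81*n^2 - 2.09*n + 6.45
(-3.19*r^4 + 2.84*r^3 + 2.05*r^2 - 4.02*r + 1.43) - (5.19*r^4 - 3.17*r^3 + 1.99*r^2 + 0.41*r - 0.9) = -8.38*r^4 + 6.01*r^3 + 0.0599999999999998*r^2 - 4.43*r + 2.33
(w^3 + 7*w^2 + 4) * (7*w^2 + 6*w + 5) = 7*w^5 + 55*w^4 + 47*w^3 + 63*w^2 + 24*w + 20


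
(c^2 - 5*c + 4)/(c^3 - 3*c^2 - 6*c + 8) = 1/(c + 2)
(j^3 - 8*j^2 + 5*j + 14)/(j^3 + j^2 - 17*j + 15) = (j^3 - 8*j^2 + 5*j + 14)/(j^3 + j^2 - 17*j + 15)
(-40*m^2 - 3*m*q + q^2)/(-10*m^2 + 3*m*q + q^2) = (-8*m + q)/(-2*m + q)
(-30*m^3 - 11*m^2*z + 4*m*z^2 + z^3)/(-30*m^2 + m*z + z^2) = (-30*m^3 - 11*m^2*z + 4*m*z^2 + z^3)/(-30*m^2 + m*z + z^2)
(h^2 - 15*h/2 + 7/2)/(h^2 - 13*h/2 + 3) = (h - 7)/(h - 6)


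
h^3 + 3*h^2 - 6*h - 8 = (h - 2)*(h + 1)*(h + 4)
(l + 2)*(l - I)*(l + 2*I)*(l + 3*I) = l^4 + 2*l^3 + 4*I*l^3 - l^2 + 8*I*l^2 - 2*l + 6*I*l + 12*I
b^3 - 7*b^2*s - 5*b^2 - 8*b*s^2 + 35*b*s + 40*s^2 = (b - 5)*(b - 8*s)*(b + s)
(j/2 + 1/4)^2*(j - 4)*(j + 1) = j^4/4 - j^3/2 - 27*j^2/16 - 19*j/16 - 1/4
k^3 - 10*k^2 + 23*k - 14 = (k - 7)*(k - 2)*(k - 1)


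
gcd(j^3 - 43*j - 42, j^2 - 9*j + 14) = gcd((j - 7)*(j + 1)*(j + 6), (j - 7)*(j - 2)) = j - 7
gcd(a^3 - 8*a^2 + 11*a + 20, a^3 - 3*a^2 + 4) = a + 1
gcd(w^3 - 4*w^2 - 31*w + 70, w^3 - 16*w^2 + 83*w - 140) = w - 7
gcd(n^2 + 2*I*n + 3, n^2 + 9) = n + 3*I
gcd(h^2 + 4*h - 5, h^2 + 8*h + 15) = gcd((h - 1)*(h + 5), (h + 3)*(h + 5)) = h + 5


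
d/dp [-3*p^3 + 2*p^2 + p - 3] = -9*p^2 + 4*p + 1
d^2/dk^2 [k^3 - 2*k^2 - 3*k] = 6*k - 4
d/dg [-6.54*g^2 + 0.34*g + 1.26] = 0.34 - 13.08*g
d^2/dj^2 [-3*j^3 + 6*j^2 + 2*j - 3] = 12 - 18*j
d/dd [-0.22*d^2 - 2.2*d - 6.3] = -0.44*d - 2.2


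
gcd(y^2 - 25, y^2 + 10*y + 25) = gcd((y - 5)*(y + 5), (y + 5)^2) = y + 5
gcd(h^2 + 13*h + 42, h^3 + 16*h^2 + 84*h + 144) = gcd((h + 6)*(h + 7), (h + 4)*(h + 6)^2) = h + 6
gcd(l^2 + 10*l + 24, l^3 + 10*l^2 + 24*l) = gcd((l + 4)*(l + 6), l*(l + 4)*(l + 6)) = l^2 + 10*l + 24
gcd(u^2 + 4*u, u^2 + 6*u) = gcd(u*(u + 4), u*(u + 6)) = u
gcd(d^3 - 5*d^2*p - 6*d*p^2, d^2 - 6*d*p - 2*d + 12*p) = -d + 6*p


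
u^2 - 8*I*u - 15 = (u - 5*I)*(u - 3*I)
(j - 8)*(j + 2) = j^2 - 6*j - 16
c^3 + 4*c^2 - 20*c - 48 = (c - 4)*(c + 2)*(c + 6)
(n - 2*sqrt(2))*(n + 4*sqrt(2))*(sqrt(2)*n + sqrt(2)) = sqrt(2)*n^3 + sqrt(2)*n^2 + 4*n^2 - 16*sqrt(2)*n + 4*n - 16*sqrt(2)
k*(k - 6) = k^2 - 6*k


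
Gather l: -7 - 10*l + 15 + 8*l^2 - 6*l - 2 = 8*l^2 - 16*l + 6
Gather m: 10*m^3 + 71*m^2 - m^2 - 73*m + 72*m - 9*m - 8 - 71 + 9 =10*m^3 + 70*m^2 - 10*m - 70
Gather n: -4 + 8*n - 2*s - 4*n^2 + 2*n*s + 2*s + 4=-4*n^2 + n*(2*s + 8)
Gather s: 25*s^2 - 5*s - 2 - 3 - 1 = 25*s^2 - 5*s - 6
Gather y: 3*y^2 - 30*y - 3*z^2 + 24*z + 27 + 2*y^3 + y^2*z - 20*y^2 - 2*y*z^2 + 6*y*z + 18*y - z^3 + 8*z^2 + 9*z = 2*y^3 + y^2*(z - 17) + y*(-2*z^2 + 6*z - 12) - z^3 + 5*z^2 + 33*z + 27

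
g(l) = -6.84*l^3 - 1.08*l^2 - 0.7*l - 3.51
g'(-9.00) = -1643.38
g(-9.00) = 4901.67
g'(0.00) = -0.70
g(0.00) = -3.51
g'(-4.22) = -357.01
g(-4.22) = 494.25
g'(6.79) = -961.42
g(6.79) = -2199.30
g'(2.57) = -141.78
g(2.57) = -128.55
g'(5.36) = -601.81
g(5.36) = -1091.59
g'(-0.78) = -11.50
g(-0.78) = -0.38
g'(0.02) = -0.75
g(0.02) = -3.52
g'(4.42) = -411.13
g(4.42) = -618.34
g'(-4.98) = -498.85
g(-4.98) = 817.97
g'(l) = -20.52*l^2 - 2.16*l - 0.7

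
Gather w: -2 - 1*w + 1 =-w - 1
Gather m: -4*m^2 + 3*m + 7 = -4*m^2 + 3*m + 7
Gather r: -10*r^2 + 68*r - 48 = -10*r^2 + 68*r - 48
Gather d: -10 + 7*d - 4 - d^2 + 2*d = -d^2 + 9*d - 14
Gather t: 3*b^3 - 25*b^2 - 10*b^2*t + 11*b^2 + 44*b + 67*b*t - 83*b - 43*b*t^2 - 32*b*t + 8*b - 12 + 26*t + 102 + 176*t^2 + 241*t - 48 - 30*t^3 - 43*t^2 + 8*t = 3*b^3 - 14*b^2 - 31*b - 30*t^3 + t^2*(133 - 43*b) + t*(-10*b^2 + 35*b + 275) + 42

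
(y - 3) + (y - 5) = 2*y - 8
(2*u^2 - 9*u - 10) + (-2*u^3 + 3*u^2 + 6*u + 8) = -2*u^3 + 5*u^2 - 3*u - 2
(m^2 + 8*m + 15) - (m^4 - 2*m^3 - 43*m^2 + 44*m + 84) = -m^4 + 2*m^3 + 44*m^2 - 36*m - 69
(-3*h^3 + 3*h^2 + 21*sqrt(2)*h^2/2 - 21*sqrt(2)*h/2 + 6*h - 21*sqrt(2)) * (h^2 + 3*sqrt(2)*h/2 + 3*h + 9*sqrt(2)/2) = -3*h^5 - 6*h^4 + 6*sqrt(2)*h^4 + 12*sqrt(2)*h^3 + 93*h^3/2 - 30*sqrt(2)*h^2 + 81*h^2 - 315*h/2 - 36*sqrt(2)*h - 189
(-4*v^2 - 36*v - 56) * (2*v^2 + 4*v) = -8*v^4 - 88*v^3 - 256*v^2 - 224*v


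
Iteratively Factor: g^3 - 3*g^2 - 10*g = (g)*(g^2 - 3*g - 10) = g*(g + 2)*(g - 5)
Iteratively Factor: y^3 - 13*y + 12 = (y - 3)*(y^2 + 3*y - 4) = (y - 3)*(y - 1)*(y + 4)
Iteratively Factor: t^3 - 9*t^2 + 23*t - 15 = (t - 5)*(t^2 - 4*t + 3) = (t - 5)*(t - 3)*(t - 1)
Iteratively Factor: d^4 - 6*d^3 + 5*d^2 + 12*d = (d)*(d^3 - 6*d^2 + 5*d + 12) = d*(d - 3)*(d^2 - 3*d - 4) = d*(d - 3)*(d + 1)*(d - 4)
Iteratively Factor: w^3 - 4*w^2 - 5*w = (w + 1)*(w^2 - 5*w) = (w - 5)*(w + 1)*(w)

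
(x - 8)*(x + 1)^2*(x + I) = x^4 - 6*x^3 + I*x^3 - 15*x^2 - 6*I*x^2 - 8*x - 15*I*x - 8*I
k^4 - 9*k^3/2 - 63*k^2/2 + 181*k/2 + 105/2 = (k - 7)*(k - 3)*(k + 1/2)*(k + 5)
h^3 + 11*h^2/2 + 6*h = h*(h + 3/2)*(h + 4)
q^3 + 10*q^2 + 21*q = q*(q + 3)*(q + 7)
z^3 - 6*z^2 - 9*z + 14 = (z - 7)*(z - 1)*(z + 2)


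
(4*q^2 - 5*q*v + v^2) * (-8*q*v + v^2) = -32*q^3*v + 44*q^2*v^2 - 13*q*v^3 + v^4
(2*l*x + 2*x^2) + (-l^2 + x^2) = -l^2 + 2*l*x + 3*x^2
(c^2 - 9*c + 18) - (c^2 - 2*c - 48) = 66 - 7*c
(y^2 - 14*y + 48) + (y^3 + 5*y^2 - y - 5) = y^3 + 6*y^2 - 15*y + 43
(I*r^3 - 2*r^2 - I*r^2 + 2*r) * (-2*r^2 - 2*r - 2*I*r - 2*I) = -2*I*r^5 + 6*r^4 + 6*I*r^3 - 6*r^2 - 4*I*r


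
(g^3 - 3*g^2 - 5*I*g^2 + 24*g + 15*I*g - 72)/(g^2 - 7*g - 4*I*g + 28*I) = (g^3 - g^2*(3 + 5*I) + 3*g*(8 + 5*I) - 72)/(g^2 - g*(7 + 4*I) + 28*I)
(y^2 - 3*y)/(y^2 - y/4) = 4*(y - 3)/(4*y - 1)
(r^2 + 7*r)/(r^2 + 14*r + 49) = r/(r + 7)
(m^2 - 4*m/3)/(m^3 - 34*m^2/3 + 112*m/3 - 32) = m/(m^2 - 10*m + 24)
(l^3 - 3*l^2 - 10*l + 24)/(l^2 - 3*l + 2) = (l^2 - l - 12)/(l - 1)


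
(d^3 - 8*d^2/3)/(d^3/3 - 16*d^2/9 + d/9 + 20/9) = d^2*(9*d - 24)/(3*d^3 - 16*d^2 + d + 20)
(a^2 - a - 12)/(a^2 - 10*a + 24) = (a + 3)/(a - 6)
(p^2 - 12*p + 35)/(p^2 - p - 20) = (p - 7)/(p + 4)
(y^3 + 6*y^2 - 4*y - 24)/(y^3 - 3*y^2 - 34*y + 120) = (y^2 - 4)/(y^2 - 9*y + 20)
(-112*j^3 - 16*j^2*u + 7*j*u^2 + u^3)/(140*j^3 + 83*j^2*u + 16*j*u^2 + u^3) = (-4*j + u)/(5*j + u)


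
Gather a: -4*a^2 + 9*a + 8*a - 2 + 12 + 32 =-4*a^2 + 17*a + 42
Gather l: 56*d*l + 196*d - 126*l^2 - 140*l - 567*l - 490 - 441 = 196*d - 126*l^2 + l*(56*d - 707) - 931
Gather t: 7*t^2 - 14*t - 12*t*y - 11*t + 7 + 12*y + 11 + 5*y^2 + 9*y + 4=7*t^2 + t*(-12*y - 25) + 5*y^2 + 21*y + 22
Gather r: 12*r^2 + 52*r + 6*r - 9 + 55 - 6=12*r^2 + 58*r + 40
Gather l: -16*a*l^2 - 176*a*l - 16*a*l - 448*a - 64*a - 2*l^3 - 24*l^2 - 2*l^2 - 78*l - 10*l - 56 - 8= -512*a - 2*l^3 + l^2*(-16*a - 26) + l*(-192*a - 88) - 64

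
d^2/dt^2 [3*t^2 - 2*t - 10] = 6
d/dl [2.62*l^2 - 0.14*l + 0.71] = 5.24*l - 0.14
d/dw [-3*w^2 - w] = -6*w - 1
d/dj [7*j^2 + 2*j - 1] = 14*j + 2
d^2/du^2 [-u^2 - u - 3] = -2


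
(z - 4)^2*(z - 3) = z^3 - 11*z^2 + 40*z - 48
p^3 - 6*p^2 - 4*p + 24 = (p - 6)*(p - 2)*(p + 2)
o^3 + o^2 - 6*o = o*(o - 2)*(o + 3)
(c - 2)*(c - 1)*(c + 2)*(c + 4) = c^4 + 3*c^3 - 8*c^2 - 12*c + 16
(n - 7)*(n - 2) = n^2 - 9*n + 14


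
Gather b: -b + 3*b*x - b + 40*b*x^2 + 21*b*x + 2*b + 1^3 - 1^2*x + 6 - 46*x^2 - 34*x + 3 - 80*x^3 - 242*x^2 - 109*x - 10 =b*(40*x^2 + 24*x) - 80*x^3 - 288*x^2 - 144*x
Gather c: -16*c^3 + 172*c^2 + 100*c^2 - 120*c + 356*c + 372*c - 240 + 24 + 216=-16*c^3 + 272*c^2 + 608*c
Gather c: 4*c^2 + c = 4*c^2 + c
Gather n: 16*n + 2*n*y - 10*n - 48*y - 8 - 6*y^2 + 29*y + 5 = n*(2*y + 6) - 6*y^2 - 19*y - 3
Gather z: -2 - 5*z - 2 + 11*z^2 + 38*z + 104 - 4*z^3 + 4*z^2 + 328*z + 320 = -4*z^3 + 15*z^2 + 361*z + 420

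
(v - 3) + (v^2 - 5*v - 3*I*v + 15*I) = v^2 - 4*v - 3*I*v - 3 + 15*I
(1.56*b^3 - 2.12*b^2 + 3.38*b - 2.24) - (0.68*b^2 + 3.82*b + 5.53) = 1.56*b^3 - 2.8*b^2 - 0.44*b - 7.77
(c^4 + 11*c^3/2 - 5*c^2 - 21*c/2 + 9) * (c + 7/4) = c^5 + 29*c^4/4 + 37*c^3/8 - 77*c^2/4 - 75*c/8 + 63/4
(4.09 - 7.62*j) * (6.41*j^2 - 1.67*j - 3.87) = -48.8442*j^3 + 38.9423*j^2 + 22.6591*j - 15.8283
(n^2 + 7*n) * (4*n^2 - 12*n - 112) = 4*n^4 + 16*n^3 - 196*n^2 - 784*n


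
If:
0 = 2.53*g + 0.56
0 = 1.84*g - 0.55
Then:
No Solution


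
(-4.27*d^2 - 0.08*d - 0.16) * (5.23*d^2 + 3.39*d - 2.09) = -22.3321*d^4 - 14.8937*d^3 + 7.8163*d^2 - 0.3752*d + 0.3344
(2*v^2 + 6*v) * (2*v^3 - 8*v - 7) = 4*v^5 + 12*v^4 - 16*v^3 - 62*v^2 - 42*v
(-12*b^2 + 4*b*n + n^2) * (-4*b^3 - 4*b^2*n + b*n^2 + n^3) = 48*b^5 + 32*b^4*n - 32*b^3*n^2 - 12*b^2*n^3 + 5*b*n^4 + n^5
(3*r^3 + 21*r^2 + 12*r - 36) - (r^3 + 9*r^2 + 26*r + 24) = 2*r^3 + 12*r^2 - 14*r - 60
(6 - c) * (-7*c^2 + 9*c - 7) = 7*c^3 - 51*c^2 + 61*c - 42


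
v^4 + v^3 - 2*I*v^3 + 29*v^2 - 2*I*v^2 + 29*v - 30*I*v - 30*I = (v + 1)*(v - 6*I)*(v - I)*(v + 5*I)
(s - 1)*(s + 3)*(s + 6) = s^3 + 8*s^2 + 9*s - 18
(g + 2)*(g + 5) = g^2 + 7*g + 10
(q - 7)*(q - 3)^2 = q^3 - 13*q^2 + 51*q - 63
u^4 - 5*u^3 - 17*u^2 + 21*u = u*(u - 7)*(u - 1)*(u + 3)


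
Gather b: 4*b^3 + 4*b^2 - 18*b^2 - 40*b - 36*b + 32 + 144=4*b^3 - 14*b^2 - 76*b + 176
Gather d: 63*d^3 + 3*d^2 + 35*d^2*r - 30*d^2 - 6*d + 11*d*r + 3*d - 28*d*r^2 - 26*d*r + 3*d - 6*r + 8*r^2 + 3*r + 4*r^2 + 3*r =63*d^3 + d^2*(35*r - 27) + d*(-28*r^2 - 15*r) + 12*r^2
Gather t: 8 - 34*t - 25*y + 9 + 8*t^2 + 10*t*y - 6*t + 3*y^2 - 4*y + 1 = 8*t^2 + t*(10*y - 40) + 3*y^2 - 29*y + 18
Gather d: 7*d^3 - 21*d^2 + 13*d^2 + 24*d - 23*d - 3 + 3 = 7*d^3 - 8*d^2 + d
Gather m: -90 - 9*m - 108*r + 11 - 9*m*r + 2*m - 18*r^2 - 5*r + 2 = m*(-9*r - 7) - 18*r^2 - 113*r - 77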